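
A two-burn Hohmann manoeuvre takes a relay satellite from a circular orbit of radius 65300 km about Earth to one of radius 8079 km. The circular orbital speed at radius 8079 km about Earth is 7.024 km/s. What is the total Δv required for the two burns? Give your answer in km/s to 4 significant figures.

Δv = 3.658 km/s

From the circular-orbit relation v² = μ/r at r = 8079 km: μ = v²r = (7.024)² × 8079 = 3.98590×10^5 km³/s².
Semi-major axis of the transfer orbit: a_t = (65300 + 8079)/2 = 36689.5 km.
Circular speed at r₁: v₁ = √(μ/r₁) = √(3.98590×10^5/65300) = 2.4706 km/s.
On the transfer ellipse at r₁, vis-viva gives v_a = √[μ(2/r₁ − 1/a_t)] = 1.1594 km/s.
First burn Δv₁ = |v_a − v₁| = 1.311 km/s.
Circular speed at r₂: v₂ = √(μ/r₂) = 7.024 km/s.
Transfer-orbit speed at r₂: v_p = √[μ(2/r₂ − 1/a_t)] = 9.371 km/s.
Second burn Δv₂ = |v₂ − v_p| = 2.347 km/s.
Δv = Δv₁ + Δv₂ = 1.311 + 2.347 = 3.658 km/s.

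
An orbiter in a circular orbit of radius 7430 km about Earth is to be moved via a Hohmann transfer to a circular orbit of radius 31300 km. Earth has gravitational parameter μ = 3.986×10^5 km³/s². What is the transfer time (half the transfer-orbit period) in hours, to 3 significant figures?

t = 3.72 hours

Semi-major axis of the transfer orbit: a_t = (7430 + 31300)/2 = 19365 km.
Transfer time t = π√(a_t³/μ) = π√((19365)³ / 3.986×10^5) = 13409 s.
Converting: 13409 s ÷ 3600 s/hour = 3.72 hours.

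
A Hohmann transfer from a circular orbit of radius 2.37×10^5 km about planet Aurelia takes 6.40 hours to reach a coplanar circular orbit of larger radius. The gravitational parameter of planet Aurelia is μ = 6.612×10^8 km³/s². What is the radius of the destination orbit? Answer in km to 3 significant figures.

r₂ = 4.21×10^5 km

Transfer time t = 6.40 hours = 23040 s, and t = π√(a_t³/μ).
So a_t = (μ t²/π²)^(1/3) = (6.612×10^8 × (23040)² / π²)^(1/3) = 3.2885×10^5 km.
Since a_t = (r₁ + r₂)/2, r₂ = 2a_t − r₁ = 2×3.2885×10^5 − 2.370×10^5 = 4.207×10^5 km.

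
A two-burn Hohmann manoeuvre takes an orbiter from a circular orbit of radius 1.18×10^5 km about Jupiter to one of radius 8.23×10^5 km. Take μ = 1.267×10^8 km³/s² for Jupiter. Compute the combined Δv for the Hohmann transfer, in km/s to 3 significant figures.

Δv = 16.8 km/s

Transfer-ellipse semi-major axis a_t = (r₁ + r₂)/2 = (1.180×10^5 + 8.230×10^5)/2 = 4.705×10^5 km.
Circular speed at r₁: v₁ = √(μ/r₁) = √(1.267×10^8/1.180×10^5) = 32.77 km/s.
On the transfer ellipse at r₁, v² = μ(2/r − 1/a) gives v_p = √[μ(2/r₁ − 1/a_t)] = 43.34 km/s.
First burn Δv₁ = |v_p − v₁| = 10.57 km/s.
Circular speed at r₂: v₂ = √(μ/r₂) = 12.408 km/s.
Transfer-orbit speed at r₂: v_a = √[μ(2/r₂ − 1/a_t)] = 6.2137 km/s.
Second burn Δv₂ = |v₂ − v_a| = 6.194 km/s.
Total Δv = Δv₁ + Δv₂ = 16.76 km/s.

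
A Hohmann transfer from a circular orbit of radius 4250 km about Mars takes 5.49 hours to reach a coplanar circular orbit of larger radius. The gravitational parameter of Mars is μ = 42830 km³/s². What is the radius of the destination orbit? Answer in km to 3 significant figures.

Transfer time t = 5.49 hours = 19764 s, and t = π√(a_t³/μ).
So a_t = (μ t²/π²)^(1/3) = (42830 × (19764)² / π²)^(1/3) = 11923 km.
Since a_t = (r₁ + r₂)/2, r₂ = 2a_t − r₁ = 2×11923 − 4250 = 19596 km.

r₂ = 19600 km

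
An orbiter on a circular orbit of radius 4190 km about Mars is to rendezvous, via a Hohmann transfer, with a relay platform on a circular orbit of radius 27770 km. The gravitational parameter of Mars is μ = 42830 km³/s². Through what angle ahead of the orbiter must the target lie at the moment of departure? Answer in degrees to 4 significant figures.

The Hohmann ellipse has a_t = (r₁ + r₂)/2 = 15980 km.
Transfer time t = π√(a_t³/μ) = 30664.9 s.
Target angular speed ω₂ = √(μ/r₂³) = 4.47209×10^-5 rad/s.
Angle swept by the target during transfer: ω₂·t = 1.37136 rad = 78.57°.
Arrival is 180° from departure on the ellipse, so φ = 180° − 78.57° = 101.4°.

φ = 101.4°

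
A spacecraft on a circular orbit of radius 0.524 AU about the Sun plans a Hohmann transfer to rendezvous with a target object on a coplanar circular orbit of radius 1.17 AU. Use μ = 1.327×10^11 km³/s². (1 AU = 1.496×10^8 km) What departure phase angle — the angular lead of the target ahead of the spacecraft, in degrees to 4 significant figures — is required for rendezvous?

φ = 69.13°

In km: r₁ = 0.524 × 1.496×10^8 = 7.83904×10^7 km; r₂ = 1.17 × 1.496×10^8 = 1.75032×10^8 km.
The Hohmann ellipse has a_t = (r₁ + r₂)/2 = 1.267112×10^8 km.
Transfer time t = π√(a_t³/μ) = 1.230×10^7 s.
The target's mean motion on its circular orbit is ω₂ = √(μ/r₂³) = 1.573×10^-7 rad/s.
Angle swept by the target during transfer: ω₂·t = 1.935 rad = 110.87°.
The spacecraft traverses 180° on the transfer ellipse, so the target must lead by 180° − 110.87° = 69.13°.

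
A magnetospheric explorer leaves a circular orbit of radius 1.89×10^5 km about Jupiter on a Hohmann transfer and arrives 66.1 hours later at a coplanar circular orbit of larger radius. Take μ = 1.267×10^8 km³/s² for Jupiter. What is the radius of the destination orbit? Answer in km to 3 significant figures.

Transfer time t = 66.1 hours = 2.3796×10^5 s, and t = π√(a_t³/μ).
So a_t = (μ t²/π²)^(1/3) = (1.267×10^8 × (2.3796×10^5)² / π²)^(1/3) = 8.9914×10^5 km.
Since a_t = (r₁ + r₂)/2, r₂ = 2a_t − r₁ = 2×8.9914×10^5 − 1.890×10^5 = 1.60928×10^6 km.

r₂ = 1.61×10^6 km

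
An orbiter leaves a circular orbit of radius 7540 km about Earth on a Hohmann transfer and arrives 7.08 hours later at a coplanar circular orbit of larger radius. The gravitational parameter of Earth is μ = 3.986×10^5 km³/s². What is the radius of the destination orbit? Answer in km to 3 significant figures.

Transfer time t = 7.08 hours = 25488 s, and t = π√(a_t³/μ).
So a_t = (μ t²/π²)^(1/3) = (3.986×10^5 × (25488)² / π²)^(1/3) = 29715 km.
Since a_t = (r₁ + r₂)/2, r₂ = 2a_t − r₁ = 2×29715 − 7540 = 51890 km.

r₂ = 51900 km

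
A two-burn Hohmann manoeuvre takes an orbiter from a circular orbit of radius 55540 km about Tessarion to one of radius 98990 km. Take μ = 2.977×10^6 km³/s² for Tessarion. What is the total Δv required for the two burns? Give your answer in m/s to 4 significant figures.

Δv = 1800 m/s

The Hohmann ellipse has a_t = (r₁ + r₂)/2 = 77265 km.
At r₁ the circular-orbit speed is v₁ = √(μ/r₁) = 7.3213 km/s.
Transfer-orbit speed at r₁ (vis-viva equation): v_p = √[μ(2/r₁ − 1/a_t)] = 8.2869 km/s.
First burn Δv₁ = |v_p − v₁| = 0.9656 km/s.
At r₂, v₂ = √(μ/r₂) = 5.4840 km/s.
Transfer-orbit speed at r₂: v_a = √[μ(2/r₂ − 1/a_t)] = 4.6495 km/s.
Second burn Δv₂ = |v₂ − v_a| = 0.8345 km/s.
Total Δv = Δv₁ + Δv₂ = 1.800 km/s.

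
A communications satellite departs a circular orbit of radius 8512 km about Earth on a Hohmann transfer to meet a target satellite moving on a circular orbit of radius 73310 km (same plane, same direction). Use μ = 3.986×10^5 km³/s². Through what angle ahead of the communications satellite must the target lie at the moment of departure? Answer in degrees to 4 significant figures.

φ = 105.0°

The Hohmann ellipse has a_t = (r₁ + r₂)/2 = 40911 km.
Transfer time t = π√(a_t³/μ) = 41176 s.
Target angular speed ω₂ = √(μ/r₂³) = 3.1807×10^-5 rad/s.
Angle swept by the target during transfer: ω₂·t = 1.3097 rad = 75.04°.
The communications satellite traverses 180° on the transfer ellipse, so the target must lead by 180° − 75.04° = 105.0°.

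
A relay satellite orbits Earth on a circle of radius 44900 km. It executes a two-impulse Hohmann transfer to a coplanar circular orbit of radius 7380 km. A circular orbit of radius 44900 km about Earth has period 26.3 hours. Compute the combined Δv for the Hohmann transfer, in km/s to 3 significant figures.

From Kepler's third law T² = 4π²r³/μ at r = 44900 km, T = 26.3 hours = 26.3 × 3600 s = 94680 s: μ = 4π²r³/T² = 3.98641×10^5 km³/s².
Transfer-ellipse semi-major axis a_t = (r₁ + r₂)/2 = (44900 + 7380)/2 = 26140 km.
Circular speed at r₁: v₁ = √(μ/r₁) = √(3.98641×10^5/44900) = 2.97967 km/s.
Transfer-orbit speed at r₁ (v² = μ(2/r − 1/a)): v_a = √[μ(2/r₁ − 1/a_t)] = 1.58323 km/s.
First burn Δv₁ = |v_a − v₁| = 1.396 km/s.
Circular speed at r₂: v₂ = √(μ/r₂) = 7.3496 km/s.
Transfer-orbit speed at r₂: v_p = √[μ(2/r₂ − 1/a_t)] = 9.6324 km/s.
Second burn Δv₂ = |v₂ − v_p| = 2.283 km/s.
Total Δv = Δv₁ + Δv₂ = 3.679 km/s.

Δv = 3.68 km/s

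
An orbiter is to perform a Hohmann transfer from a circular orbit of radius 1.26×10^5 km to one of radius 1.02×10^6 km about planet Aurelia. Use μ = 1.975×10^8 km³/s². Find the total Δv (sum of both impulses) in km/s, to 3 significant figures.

Δv = 20.6 km/s

Semi-major axis of the transfer orbit: a_t = (1.260×10^5 + 1.020×10^6)/2 = 5.730×10^5 km.
At r₁ the circular-orbit speed is v₁ = √(μ/r₁) = 39.59 km/s.
On the transfer ellipse at r₁, v² = μ(2/r − 1/a) gives v_p = √[μ(2/r₁ − 1/a_t)] = 52.82 km/s.
First burn Δv₁ = |v_p − v₁| = 13.23 km/s.
At r₂, v₂ = √(μ/r₂) = 13.915 km/s.
Transfer-orbit speed at r₂: v_a = √[μ(2/r₂ − 1/a_t)] = 6.5252 km/s.
Second burn Δv₂ = |v₂ − v_a| = 7.390 km/s.
Δv = Δv₁ + Δv₂ = 13.23 + 7.390 = 20.62 km/s.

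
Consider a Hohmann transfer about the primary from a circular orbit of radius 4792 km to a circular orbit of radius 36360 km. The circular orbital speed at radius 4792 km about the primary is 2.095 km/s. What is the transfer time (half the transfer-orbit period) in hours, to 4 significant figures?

From the circular-orbit relation v² = μ/r at r = 4792 km: μ = v²r = (2.095)² × 4792 = 21032.2 km³/s².
Semi-major axis of the transfer orbit: a_t = (4792 + 36360)/2 = 20576 km.
Transfer time t = π√(a_t³/μ) = π√((20576)³ / 21032.2) = 63940 s.
Converting: 63940 s ÷ 3600 s/hour = 17.76 hours.

t = 17.76 hours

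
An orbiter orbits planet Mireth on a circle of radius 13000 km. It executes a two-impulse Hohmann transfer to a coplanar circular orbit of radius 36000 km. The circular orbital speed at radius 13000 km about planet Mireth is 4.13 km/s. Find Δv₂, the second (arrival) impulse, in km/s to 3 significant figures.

Δv₂ = 0.674 km/s

From the circular-orbit relation v² = μ/r at r = 13000 km: μ = v²r = (4.13)² × 13000 = 2.21740×10^5 km³/s².
The Hohmann ellipse has a_t = (r₁ + r₂)/2 = 24500 km.
On the circular orbit at r = 36000 km, v_c = √(μ/r) = 2.482 km/s.
Transfer-orbit speed at the same r (vis-viva, a = a_t): v_t = √[μ(2/r − 1/a_t)] = 1.808 km/s.
Δv₂ = |v_t − v_c| = |1.808 − 2.482| = 0.6740 km/s.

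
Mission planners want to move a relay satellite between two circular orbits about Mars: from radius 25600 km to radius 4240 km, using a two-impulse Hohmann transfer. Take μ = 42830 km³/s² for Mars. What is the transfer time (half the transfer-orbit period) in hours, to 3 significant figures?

Semi-major axis of the transfer orbit: a_t = (25600 + 4240)/2 = 14920 km.
By Kepler's third law the transfer-orbit period is T = 2π√(a_t³/μ), so t = T/2 = 27660 s.
Converting: 27660 s ÷ 3600 s/hour = 7.68 hours.

t = 7.68 hours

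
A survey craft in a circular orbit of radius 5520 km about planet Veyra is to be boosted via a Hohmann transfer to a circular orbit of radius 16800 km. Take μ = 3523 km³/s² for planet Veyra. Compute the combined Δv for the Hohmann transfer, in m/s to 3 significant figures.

The Hohmann ellipse has a_t = (r₁ + r₂)/2 = 11160 km.
Circular speed at r₁: v₁ = √(μ/r₁) = √(3523/5520) = 0.7989 km/s.
Transfer-orbit speed at r₁ (vis-viva equation): v_p = √[μ(2/r₁ − 1/a_t)] = 0.9802 km/s.
First burn Δv₁ = |v_p − v₁| = 0.1813 km/s.
Circular speed at r₂: v₂ = √(μ/r₂) = 0.45793 km/s.
Transfer-orbit speed at r₂: v_a = √[μ(2/r₂ − 1/a_t)] = 0.32206 km/s.
Second burn Δv₂ = |v₂ − v_a| = 0.1359 km/s.
Total Δv = Δv₁ + Δv₂ = 0.3172 km/s.

Δv = 317 m/s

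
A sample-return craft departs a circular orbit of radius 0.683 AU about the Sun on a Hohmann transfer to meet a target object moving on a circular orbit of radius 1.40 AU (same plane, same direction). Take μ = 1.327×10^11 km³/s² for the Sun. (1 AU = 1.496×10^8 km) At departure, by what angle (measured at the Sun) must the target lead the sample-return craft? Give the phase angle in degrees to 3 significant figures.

φ = 64.5°

In km: r₁ = 0.683 × 1.496×10^8 = 1.021768×10^8 km; r₂ = 1.40 × 1.496×10^8 = 2.0944×10^8 km.
The Hohmann ellipse has a_t = (r₁ + r₂)/2 = 1.558084×10^8 km.
Transfer time t = π√(a_t³/μ) = 1.677×10^7 s.
Target angular speed ω₂ = √(μ/r₂³) = 1.202×10^-7 rad/s.
Angle swept by the target during transfer: ω₂·t = 2.016 rad = 115.5°.
The sample-return craft traverses 180° on the transfer ellipse, so the target must lead by 180° − 115.5° = 64.5°.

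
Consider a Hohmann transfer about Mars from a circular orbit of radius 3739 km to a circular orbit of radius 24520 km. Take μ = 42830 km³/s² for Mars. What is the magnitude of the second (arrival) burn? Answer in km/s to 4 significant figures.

Δv₂ = 0.6418 km/s

Semi-major axis of the transfer orbit: a_t = (3739 + 24520)/2 = 14129.5 km.
On the circular orbit at r = 24520 km, v_c = √(μ/r) = 1.32164 km/s.
Transfer-orbit speed at the same r (vis-viva, a = a_t): v_t = √[μ(2/r − 1/a_t)] = 0.679874 km/s.
Δv₂ = |v_t − v_c| = |0.679874 − 1.32164| = 0.6418 km/s.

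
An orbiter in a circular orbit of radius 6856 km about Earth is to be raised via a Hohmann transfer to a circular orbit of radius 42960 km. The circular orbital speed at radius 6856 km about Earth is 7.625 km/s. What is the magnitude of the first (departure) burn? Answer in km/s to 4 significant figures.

Δv₁ = 2.389 km/s

From the circular-orbit relation v² = μ/r at r = 6856 km: μ = v²r = (7.625)² × 6856 = 3.98612×10^5 km³/s².
Semi-major axis of the transfer orbit: a_t = (6856 + 42960)/2 = 24908 km.
Circular speed at r = 6856 km: v_c = √(μ/r) = 7.6250 km/s.
Vis-viva on the transfer ellipse at r = 6856 km gives v_t = √[μ(2/r − 1/a_t)] = 10.014 km/s.
Δv₁ = |v_t − v_c| = |10.014 − 7.6250| = 2.389 km/s.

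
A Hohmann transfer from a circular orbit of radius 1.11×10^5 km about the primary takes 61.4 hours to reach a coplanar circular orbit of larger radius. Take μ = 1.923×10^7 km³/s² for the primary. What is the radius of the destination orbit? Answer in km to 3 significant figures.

r₂ = 8.02×10^5 km

Transfer time t = 61.4 hours = 2.2104×10^5 s, and t = π√(a_t³/μ).
So a_t = (μ t²/π²)^(1/3) = (1.923×10^7 × (2.2104×10^5)² / π²)^(1/3) = 4.5660×10^5 km.
Since a_t = (r₁ + r₂)/2, r₂ = 2a_t − r₁ = 2×4.5660×10^5 − 1.110×10^5 = 8.022×10^5 km.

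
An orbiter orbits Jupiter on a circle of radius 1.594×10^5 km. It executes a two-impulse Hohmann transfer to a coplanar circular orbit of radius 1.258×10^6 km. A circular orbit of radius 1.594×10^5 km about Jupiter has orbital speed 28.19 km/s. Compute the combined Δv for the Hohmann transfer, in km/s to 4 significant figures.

Δv = 14.64 km/s

From the circular-orbit relation v² = μ/r at r = 1.594×10^5 km: μ = v²r = (28.19)² × 1.594×10^5 = 1.26671×10^8 km³/s².
Transfer-ellipse semi-major axis a_t = (r₁ + r₂)/2 = (1.594×10^5 + 1.258×10^6)/2 = 7.087×10^5 km.
Circular speed at r₁: v₁ = √(μ/r₁) = √(1.26671×10^8/1.594×10^5) = 28.190 km/s.
On the transfer ellipse at r₁, vis-viva gives v_p = √[μ(2/r₁ − 1/a_t)] = 37.558 km/s.
First burn Δv₁ = |v_p − v₁| = 9.368 km/s.
Circular speed at r₂: v₂ = √(μ/r₂) = 10.035 km/s.
Transfer-orbit speed at r₂: v_a = √[μ(2/r₂ − 1/a_t)] = 4.7590 km/s.
Second burn Δv₂ = |v₂ − v_a| = 5.276 km/s.
Total Δv = Δv₁ + Δv₂ = 14.64 km/s.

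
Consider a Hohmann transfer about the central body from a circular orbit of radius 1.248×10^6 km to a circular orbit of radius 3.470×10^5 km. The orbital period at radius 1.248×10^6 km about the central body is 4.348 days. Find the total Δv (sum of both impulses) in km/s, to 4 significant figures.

Δv = 17.04 km/s

From Kepler's third law T² = 4π²r³/μ at r = 1.248×10^6 km, T = 4.348 days = 4.348 × 86400 s = 3.756672×10^5 s: μ = 4π²r³/T² = 5.43747×10^8 km³/s².
Transfer-ellipse semi-major axis a_t = (r₁ + r₂)/2 = (1.248×10^6 + 3.470×10^5)/2 = 7.975×10^5 km.
Circular speed at r₁: v₁ = √(μ/r₁) = √(5.43747×10^8/1.248×10^6) = 20.8733 km/s.
Transfer-orbit speed at r₁ (vis-viva): v_a = √[μ(2/r₁ − 1/a_t)] = 13.7686 km/s.
First burn Δv₁ = |v_a − v₁| = 7.105 km/s.
At r₂, v₂ = √(μ/r₂) = 39.585 km/s.
Transfer-orbit speed at r₂: v_p = √[μ(2/r₂ − 1/a_t)] = 49.519 km/s.
Second burn Δv₂ = |v₂ − v_p| = 9.934 km/s.
Total Δv = Δv₁ + Δv₂ = 17.04 km/s.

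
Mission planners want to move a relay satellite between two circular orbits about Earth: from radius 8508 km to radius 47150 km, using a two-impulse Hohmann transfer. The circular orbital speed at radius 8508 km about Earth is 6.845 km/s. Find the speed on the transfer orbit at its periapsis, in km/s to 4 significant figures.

v = 8.910 km/s

From the circular-orbit relation v² = μ/r at r = 8508 km: μ = v²r = (6.845)² × 8508 = 3.98634×10^5 km³/s².
The Hohmann ellipse has a_t = (r₁ + r₂)/2 = 27829 km.
At periapsis, r = 8508 km.
Applying v² = μ(2/r − 1/a_t): v = 8.910 km/s.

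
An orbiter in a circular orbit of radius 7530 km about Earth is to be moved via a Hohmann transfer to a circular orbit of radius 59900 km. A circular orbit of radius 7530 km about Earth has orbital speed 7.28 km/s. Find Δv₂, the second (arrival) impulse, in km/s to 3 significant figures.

Δv₂ = 1.36 km/s

From the circular-orbit relation v² = μ/r at r = 7530 km: μ = v²r = (7.28)² × 7530 = 3.99078×10^5 km³/s².
Transfer-ellipse semi-major axis a_t = (r₁ + r₂)/2 = (7530 + 59900)/2 = 33715 km.
On the circular orbit at r = 59900 km, v_c = √(μ/r) = 2.581 km/s.
Transfer-orbit speed at the same r (vis-viva, a = a_t): v_t = √[μ(2/r − 1/a_t)] = 1.220 km/s.
Δv₂ = |v_t − v_c| = |1.220 − 2.581| = 1.361 km/s.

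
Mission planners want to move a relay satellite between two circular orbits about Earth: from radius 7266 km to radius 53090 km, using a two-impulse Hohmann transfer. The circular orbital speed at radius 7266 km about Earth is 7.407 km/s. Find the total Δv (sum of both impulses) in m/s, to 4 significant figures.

From the circular-orbit relation v² = μ/r at r = 7266 km: μ = v²r = (7.407)² × 7266 = 3.98639×10^5 km³/s².
Semi-major axis of the transfer orbit: a_t = (7266 + 53090)/2 = 30178 km.
Circular speed at r₁: v₁ = √(μ/r₁) = √(3.98639×10^5/7266) = 7.407 km/s.
On the transfer ellipse at r₁, vis-viva equation gives v_p = √[μ(2/r₁ − 1/a_t)] = 9.824 km/s.
First burn Δv₁ = |v_p − v₁| = 2.417 km/s.
Circular speed at r₂: v₂ = √(μ/r₂) = 2.7402 km/s.
Transfer-orbit speed at r₂: v_a = √[μ(2/r₂ − 1/a_t)] = 1.3446 km/s.
Second burn Δv₂ = |v₂ − v_a| = 1.396 km/s.
Δv = Δv₁ + Δv₂ = 2.417 + 1.396 = 3.813 km/s.

Δv = 3813 m/s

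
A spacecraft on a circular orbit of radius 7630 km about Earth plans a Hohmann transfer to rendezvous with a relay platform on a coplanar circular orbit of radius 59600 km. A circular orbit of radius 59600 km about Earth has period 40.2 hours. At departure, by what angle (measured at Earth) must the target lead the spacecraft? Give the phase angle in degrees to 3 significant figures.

From Kepler's third law T² = 4π²r³/μ at r = 59600 km, T = 40.2 hours = 40.2 × 3600 s = 1.4472×10^5 s: μ = 4π²r³/T² = 3.99063×10^5 km³/s².
Semi-major axis of the transfer orbit: a_t = (7630 + 59600)/2 = 33615 km.
Transfer time t = π√(a_t³/μ) = 30650 s.
Target angular speed ω₂ = √(μ/r₂³) = 4.3416×10^-5 rad/s.
Angle swept by the target during transfer: ω₂·t = 1.3307 rad = 76.24°.
Arrival is 180° from departure on the ellipse, so φ = 180° − 76.24° = 104°.

φ = 104°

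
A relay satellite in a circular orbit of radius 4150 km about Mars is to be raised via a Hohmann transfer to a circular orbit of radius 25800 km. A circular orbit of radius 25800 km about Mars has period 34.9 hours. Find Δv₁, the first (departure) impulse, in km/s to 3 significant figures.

From Kepler's third law T² = 4π²r³/μ at r = 25800 km, T = 34.9 hours = 34.9 × 3600 s = 1.2564×10^5 s: μ = 4π²r³/T² = 42950.0 km³/s².
Semi-major axis of the transfer orbit: a_t = (4150 + 25800)/2 = 14975 km.
Circular speed at r = 4150 km: v_c = √(μ/r) = 3.217 km/s.
Vis-viva on the transfer ellipse at r = 4150 km gives v_t = √[μ(2/r − 1/a_t)] = 4.223 km/s.
Δv₁ = |v_t − v_c| = |4.223 − 3.217| = 1.006 km/s.

Δv₁ = 1.01 km/s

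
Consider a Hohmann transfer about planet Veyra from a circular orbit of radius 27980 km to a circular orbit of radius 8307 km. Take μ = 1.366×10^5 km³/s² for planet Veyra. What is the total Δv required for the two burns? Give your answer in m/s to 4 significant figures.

Δv = 1695 m/s

The Hohmann ellipse has a_t = (r₁ + r₂)/2 = 18143.5 km.
At r₁ the circular-orbit speed is v₁ = √(μ/r₁) = 2.20954 km/s.
Transfer-orbit speed at r₁ (v² = μ(2/r − 1/a)): v_a = √[μ(2/r₁ − 1/a_t)] = 1.49508 km/s.
First burn Δv₁ = |v_a − v₁| = 0.7145 km/s.
Circular speed at r₂: v₂ = √(μ/r₂) = 4.0551 km/s.
Transfer-orbit speed at r₂: v_p = √[μ(2/r₂ − 1/a_t)] = 5.0358 km/s.
Second burn Δv₂ = |v₂ − v_p| = 0.9807 km/s.
Total Δv = Δv₁ + Δv₂ = 1.695 km/s.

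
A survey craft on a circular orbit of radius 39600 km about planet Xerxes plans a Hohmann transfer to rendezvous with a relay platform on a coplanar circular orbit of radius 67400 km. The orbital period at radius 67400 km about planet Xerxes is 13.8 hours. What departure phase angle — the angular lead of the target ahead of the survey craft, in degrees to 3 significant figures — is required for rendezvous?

From Kepler's third law T² = 4π²r³/μ at r = 67400 km, T = 13.8 hours = 13.8 × 3600 s = 49680 s: μ = 4π²r³/T² = 4.89752×10^6 km³/s².
Semi-major axis of the transfer orbit: a_t = (39600 + 67400)/2 = 53500 km.
The half-period of the transfer ellipse is t = π√(a_t³/μ) = 17567 s.
The target's mean motion on its circular orbit is ω₂ = √(μ/r₂³) = 1.2647×10^-4 rad/s.
Angle swept by the target during transfer: ω₂·t = 2.222 rad = 127.3°.
The survey craft traverses 180° on the transfer ellipse, so the target must lead by 180° − 127.3° = 52.7°.

φ = 52.7°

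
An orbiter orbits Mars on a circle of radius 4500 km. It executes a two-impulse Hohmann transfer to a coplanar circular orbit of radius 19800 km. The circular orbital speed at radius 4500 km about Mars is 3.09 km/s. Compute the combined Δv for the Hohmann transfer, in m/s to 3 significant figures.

Δv = 1430 m/s

From the circular-orbit relation v² = μ/r at r = 4500 km: μ = v²r = (3.09)² × 4500 = 42966.4 km³/s².
Transfer-ellipse semi-major axis a_t = (r₁ + r₂)/2 = (4500 + 19800)/2 = 12150 km.
Circular speed at r₁: v₁ = √(μ/r₁) = √(42966.4/4500) = 3.0900 km/s.
On the transfer ellipse at r₁, vis-viva equation gives v_p = √[μ(2/r₁ − 1/a_t)] = 3.9446 km/s.
First burn Δv₁ = |v_p − v₁| = 0.8546 km/s.
At r₂, v₂ = √(μ/r₂) = 1.4731 km/s.
Transfer-orbit speed at r₂: v_a = √[μ(2/r₂ − 1/a_t)] = 0.89650 km/s.
Second burn Δv₂ = |v₂ − v_a| = 0.5766 km/s.
Total Δv = Δv₁ + Δv₂ = 1.431 km/s.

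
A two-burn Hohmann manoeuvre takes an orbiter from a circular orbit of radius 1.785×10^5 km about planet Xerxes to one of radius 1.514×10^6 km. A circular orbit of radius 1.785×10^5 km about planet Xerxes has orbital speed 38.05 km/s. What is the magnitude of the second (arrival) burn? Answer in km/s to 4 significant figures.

From the circular-orbit relation v² = μ/r at r = 1.785×10^5 km: μ = v²r = (38.05)² × 1.785×10^5 = 2.58433×10^8 km³/s².
Transfer-ellipse semi-major axis a_t = (r₁ + r₂)/2 = (1.785×10^5 + 1.514×10^6)/2 = 8.4625×10^5 km.
Circular speed at r = 1.514×10^6 km: v_c = √(μ/r) = 13.065 km/s.
Vis-viva on the transfer ellipse at r = 1.514×10^6 km gives v_t = √[μ(2/r − 1/a_t)] = 6.0004 km/s.
Δv₂ = |v_t − v_c| = |6.0004 − 13.065| = 7.065 km/s.

Δv₂ = 7.065 km/s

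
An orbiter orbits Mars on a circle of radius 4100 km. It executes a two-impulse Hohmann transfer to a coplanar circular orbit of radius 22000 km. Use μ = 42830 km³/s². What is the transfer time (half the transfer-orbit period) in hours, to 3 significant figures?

t = 6.29 hours

Semi-major axis of the transfer orbit: a_t = (4100 + 22000)/2 = 13050 km.
Transfer time t = π√(a_t³/μ) = π√((13050)³ / 42830) = 22630 s.
Converting: 22630 s ÷ 3600 s/hour = 6.29 hours.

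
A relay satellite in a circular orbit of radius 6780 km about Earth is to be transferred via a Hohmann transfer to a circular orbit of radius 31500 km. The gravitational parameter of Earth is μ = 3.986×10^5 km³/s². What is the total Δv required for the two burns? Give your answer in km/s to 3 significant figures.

Transfer-ellipse semi-major axis a_t = (r₁ + r₂)/2 = (6780 + 31500)/2 = 19140 km.
At r₁ the circular-orbit speed is v₁ = √(μ/r₁) = 7.6675 km/s.
Transfer-orbit speed at r₁ (vis-viva equation): v_p = √[μ(2/r₁ − 1/a_t)] = 9.8364 km/s.
First burn Δv₁ = |v_p − v₁| = 2.169 km/s.
At r₂, v₂ = √(μ/r₂) = 3.557 km/s.
Transfer-orbit speed at r₂: v_a = √[μ(2/r₂ − 1/a_t)] = 2.117 km/s.
Second burn Δv₂ = |v₂ − v_a| = 1.440 km/s.
Total Δv = Δv₁ + Δv₂ = 3.609 km/s.

Δv = 3.61 km/s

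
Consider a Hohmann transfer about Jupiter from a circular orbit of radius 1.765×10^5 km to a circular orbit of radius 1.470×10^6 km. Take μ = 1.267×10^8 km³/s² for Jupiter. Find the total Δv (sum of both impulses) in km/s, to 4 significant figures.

Δv = 13.99 km/s

The Hohmann ellipse has a_t = (r₁ + r₂)/2 = 8.2325×10^5 km.
At r₁ the circular-orbit speed is v₁ = √(μ/r₁) = 26.793 km/s.
On the transfer ellipse at r₁, vis-viva equation gives v_p = √[μ(2/r₁ − 1/a_t)] = 35.802 km/s.
First burn Δv₁ = |v_p − v₁| = 9.009 km/s.
At r₂, v₂ = √(μ/r₂) = 9.284 km/s.
Transfer-orbit speed at r₂: v_a = √[μ(2/r₂ − 1/a_t)] = 4.299 km/s.
Second burn Δv₂ = |v₂ − v_a| = 4.985 km/s.
Total Δv = Δv₁ + Δv₂ = 13.99 km/s.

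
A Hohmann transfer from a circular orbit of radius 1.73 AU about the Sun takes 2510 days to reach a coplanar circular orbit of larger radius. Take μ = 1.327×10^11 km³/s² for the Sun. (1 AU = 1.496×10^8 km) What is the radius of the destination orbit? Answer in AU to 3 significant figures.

In km: r₁ = 1.73 × 1.496×10^8 = 2.58808×10^8 km.
Transfer time t = 2510 days = 2.16864×10^8 s, and t = π√(a_t³/μ).
So a_t = (μ t²/π²)^(1/3) = (1.327×10^11 × (2.16864×10^8)² / π²)^(1/3) = 8.5832×10^8 km.
Since a_t = (r₁ + r₂)/2, r₂ = 2a_t − r₁ = 2×8.5832×10^8 − 2.58808×10^8 = 1.457832×10^9 km.
In AU: r₂ = 1.457832×10^9 / 1.496×10^8 = 9.74 AU.

r₂ = 9.74 AU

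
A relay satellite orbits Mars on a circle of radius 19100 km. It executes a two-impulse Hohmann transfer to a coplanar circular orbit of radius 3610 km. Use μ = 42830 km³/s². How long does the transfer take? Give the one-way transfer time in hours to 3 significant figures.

t = 5.10 hours

Semi-major axis of the transfer orbit: a_t = (19100 + 3610)/2 = 11355 km.
Half the transfer-orbit period gives t = π√(a_t³/μ) = 18370 s.
Converting: 18370 s ÷ 3600 s/hour = 5.10 hours.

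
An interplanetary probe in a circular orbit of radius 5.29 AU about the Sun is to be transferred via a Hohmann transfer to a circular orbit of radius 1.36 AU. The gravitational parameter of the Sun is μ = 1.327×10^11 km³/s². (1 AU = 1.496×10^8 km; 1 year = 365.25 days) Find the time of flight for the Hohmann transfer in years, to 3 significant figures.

In km: r₁ = 5.29 × 1.496×10^8 = 7.91384×10^8 km; r₂ = 1.36 × 1.496×10^8 = 2.03456×10^8 km.
Transfer-ellipse semi-major axis a_t = (r₁ + r₂)/2 = (7.91384×10^8 + 2.03456×10^8)/2 = 4.9742×10^8 km.
Transfer time t = π√(a_t³/μ) = π√((4.9742×10^8)³ / 1.327×10^11) = 9.568×10^7 s.
Converting: 9.568×10^7 s ÷ 3.15576×10^7 s/year (365.25 × 86400) = 3.03 years.

t = 3.03 years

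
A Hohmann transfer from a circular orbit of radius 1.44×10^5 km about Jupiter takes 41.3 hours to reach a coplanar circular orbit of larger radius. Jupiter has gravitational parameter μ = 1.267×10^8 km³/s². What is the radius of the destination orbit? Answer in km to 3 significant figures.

r₂ = 1.17×10^6 km

Transfer time t = 41.3 hours = 1.4868×10^5 s, and t = π√(a_t³/μ).
So a_t = (μ t²/π²)^(1/3) = (1.267×10^8 × (1.4868×10^5)² / π²)^(1/3) = 6.5714×10^5 km.
Since a_t = (r₁ + r₂)/2, r₂ = 2a_t − r₁ = 2×6.5714×10^5 − 1.440×10^5 = 1.17028×10^6 km.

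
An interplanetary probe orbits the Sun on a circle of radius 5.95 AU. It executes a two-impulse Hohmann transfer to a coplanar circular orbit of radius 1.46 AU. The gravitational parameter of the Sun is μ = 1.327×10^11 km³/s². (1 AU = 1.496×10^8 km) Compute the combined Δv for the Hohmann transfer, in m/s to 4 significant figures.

In km: r₁ = 5.95 × 1.496×10^8 = 8.9012×10^8 km; r₂ = 1.46 × 1.496×10^8 = 2.18416×10^8 km.
The Hohmann ellipse has a_t = (r₁ + r₂)/2 = 5.54268×10^8 km.
Circular speed at r₁: v₁ = √(μ/r₁) = √(1.327×10^11/8.9012×10^8) = 12.21 km/s.
On the transfer ellipse at r₁, vis-viva equation gives v_a = √[μ(2/r₁ − 1/a_t)] = 7.665 km/s.
First burn Δv₁ = |v_a − v₁| = 4.545 km/s.
Circular speed at r₂: v₂ = √(μ/r₂) = 24.648656 km/s.
Transfer-orbit speed at r₂: v_p = √[μ(2/r₂ − 1/a_t)] = 31.236158 km/s.
Second burn Δv₂ = |v₂ − v_p| = 6.588 km/s.
Δv = Δv₁ + Δv₂ = 4.545 + 6.588 = 11.13 km/s.

Δv = 11130 m/s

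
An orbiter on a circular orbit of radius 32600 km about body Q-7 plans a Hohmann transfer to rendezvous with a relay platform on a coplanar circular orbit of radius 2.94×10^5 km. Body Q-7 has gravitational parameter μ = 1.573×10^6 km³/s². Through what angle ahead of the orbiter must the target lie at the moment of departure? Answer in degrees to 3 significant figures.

φ = 105°

Transfer-ellipse semi-major axis a_t = (r₁ + r₂)/2 = (32600 + 2.940×10^5)/2 = 1.633×10^5 km.
The half-period of the transfer ellipse is t = π√(a_t³/μ) = 1.6530×10^5 s.
The target's mean motion on its circular orbit is ω₂ = √(μ/r₂³) = 7.8676×10^-6 rad/s.
Angle swept by the target during transfer: ω₂·t = 1.3005 rad = 74.51°.
Arrival is 180° from departure on the ellipse, so φ = 180° − 74.51° = 105°.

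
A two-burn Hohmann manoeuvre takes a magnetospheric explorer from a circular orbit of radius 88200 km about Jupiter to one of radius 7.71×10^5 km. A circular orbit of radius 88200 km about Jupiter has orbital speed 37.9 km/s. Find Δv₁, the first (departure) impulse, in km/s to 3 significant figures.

From the circular-orbit relation v² = μ/r at r = 88200 km: μ = v²r = (37.9)² × 88200 = 1.26691×10^8 km³/s².
Transfer-ellipse semi-major axis a_t = (r₁ + r₂)/2 = (88200 + 7.710×10^5)/2 = 4.296×10^5 km.
Circular speed at r = 88200 km: v_c = √(μ/r) = 37.90 km/s.
Vis-viva on the transfer ellipse at r = 88200 km gives v_t = √[μ(2/r − 1/a_t)] = 50.77 km/s.
Δv₁ = |v_t − v_c| = |50.77 − 37.90| = 12.87 km/s.

Δv₁ = 12.9 km/s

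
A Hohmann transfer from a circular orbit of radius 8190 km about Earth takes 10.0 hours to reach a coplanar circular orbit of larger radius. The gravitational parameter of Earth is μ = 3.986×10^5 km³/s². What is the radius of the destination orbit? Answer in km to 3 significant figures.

Transfer time t = 10.0 hours = 36000 s, and t = π√(a_t³/μ).
So a_t = (μ t²/π²)^(1/3) = (3.986×10^5 × (36000)² / π²)^(1/3) = 37407 km.
Since a_t = (r₁ + r₂)/2, r₂ = 2a_t − r₁ = 2×37407 − 8190 = 66624 km.

r₂ = 66600 km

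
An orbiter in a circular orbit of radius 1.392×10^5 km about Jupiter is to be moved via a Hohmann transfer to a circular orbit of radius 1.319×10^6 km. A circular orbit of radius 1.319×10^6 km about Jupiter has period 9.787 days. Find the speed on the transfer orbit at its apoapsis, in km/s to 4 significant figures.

v = 4.282 km/s

From Kepler's third law T² = 4π²r³/μ at r = 1.319×10^6 km, T = 9.787 days = 9.787 × 86400 s = 8.455968×10^5 s: μ = 4π²r³/T² = 1.26697×10^8 km³/s².
Transfer-ellipse semi-major axis a_t = (r₁ + r₂)/2 = (1.392×10^5 + 1.319×10^6)/2 = 7.291×10^5 km.
The apoapsis of the transfer ellipse is at r = 1.319×10^6 km.
Vis-viva: v = √[μ(2/r − 1/a_t)] = √[1.26697×10^8 × (2/1.319×10^6 − 1/7.291×10^5)] = 4.282 km/s.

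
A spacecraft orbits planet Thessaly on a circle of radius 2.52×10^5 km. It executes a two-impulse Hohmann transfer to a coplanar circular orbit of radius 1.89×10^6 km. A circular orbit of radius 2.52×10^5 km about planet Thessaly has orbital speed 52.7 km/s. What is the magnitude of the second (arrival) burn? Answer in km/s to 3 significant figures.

From the circular-orbit relation v² = μ/r at r = 2.52×10^5 km: μ = v²r = (52.7)² × 2.52×10^5 = 6.99877×10^8 km³/s².
The Hohmann ellipse has a_t = (r₁ + r₂)/2 = 1.071×10^6 km.
Circular speed at r = 1.890×10^6 km: v_c = √(μ/r) = 19.243 km/s.
Transfer-orbit speed at the same r (vis-viva, a = a_t): v_t = √[μ(2/r − 1/a_t)] = 9.3344 km/s.
Δv₂ = |v_t − v_c| = |9.3344 − 19.243| = 9.909 km/s.

Δv₂ = 9.91 km/s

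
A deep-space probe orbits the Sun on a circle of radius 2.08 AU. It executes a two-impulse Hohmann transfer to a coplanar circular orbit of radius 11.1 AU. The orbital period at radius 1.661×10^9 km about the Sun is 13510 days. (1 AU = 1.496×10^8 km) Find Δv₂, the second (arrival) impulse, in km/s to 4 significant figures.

Δv₂ = 3.918 km/s

From Kepler's third law T² = 4π²r³/μ at r = 1.661×10^9 km, T = 13510 days = 13510 × 86400 s = 1.167264×10^9 s: μ = 4π²r³/T² = 1.32779×10^11 km³/s².
In km: r₁ = 2.08 × 1.496×10^8 = 3.11168×10^8 km; r₂ = 11.1 × 1.496×10^8 = 1.66056×10^9 km.
Transfer-ellipse semi-major axis a_t = (r₁ + r₂)/2 = (3.11168×10^8 + 1.66056×10^9)/2 = 9.85864×10^8 km.
Circular speed at r = 1.66056×10^9 km: v_c = √(μ/r) = 8.942 km/s.
Transfer-orbit speed at the same r (vis-viva, a = a_t): v_t = √[μ(2/r − 1/a_t)] = 5.024 km/s.
Δv₂ = |v_t − v_c| = |5.024 − 8.942| = 3.918 km/s.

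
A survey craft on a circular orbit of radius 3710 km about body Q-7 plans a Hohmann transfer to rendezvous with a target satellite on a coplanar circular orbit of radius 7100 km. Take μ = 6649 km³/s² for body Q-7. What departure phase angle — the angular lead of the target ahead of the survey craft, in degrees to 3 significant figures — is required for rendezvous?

φ = 60.4°

Semi-major axis of the transfer orbit: a_t = (3710 + 7100)/2 = 5405 km.
The half-period of the transfer ellipse is t = π√(a_t³/μ) = 15310 s.
The target's mean motion on its circular orbit is ω₂ = √(μ/r₂³) = 1.363×10^-4 rad/s.
Angle swept by the target during transfer: ω₂·t = 2.087 rad = 119.6°.
The survey craft traverses 180° on the transfer ellipse, so the target must lead by 180° − 119.6° = 60.4°.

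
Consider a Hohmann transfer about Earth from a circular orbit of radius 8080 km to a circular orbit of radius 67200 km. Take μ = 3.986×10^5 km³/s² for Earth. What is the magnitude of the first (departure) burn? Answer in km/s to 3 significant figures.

The Hohmann ellipse has a_t = (r₁ + r₂)/2 = 37640 km.
On the circular orbit at r = 8080 km, v_c = √(μ/r) = 7.024 km/s.
Vis-viva on the transfer ellipse at r = 8080 km gives v_t = √[μ(2/r − 1/a_t)] = 9.385 km/s.
Δv₁ = |v_t − v_c| = |9.385 − 7.024| = 2.361 km/s.

Δv₁ = 2.36 km/s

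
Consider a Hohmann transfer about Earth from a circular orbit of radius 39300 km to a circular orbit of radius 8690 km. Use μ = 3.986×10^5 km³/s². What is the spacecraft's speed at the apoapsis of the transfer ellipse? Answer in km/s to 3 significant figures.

v = 1.92 km/s

Semi-major axis of the transfer orbit: a_t = (39300 + 8690)/2 = 23995 km.
The apoapsis of the transfer ellipse is at r = 39300 km.
Applying v² = μ(2/r − 1/a_t): v = 1.917 km/s.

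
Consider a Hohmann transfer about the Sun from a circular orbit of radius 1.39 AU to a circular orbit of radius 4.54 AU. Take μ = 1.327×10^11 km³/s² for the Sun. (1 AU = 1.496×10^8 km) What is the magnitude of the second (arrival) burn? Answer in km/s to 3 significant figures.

Δv₂ = 4.41 km/s

In km: r₁ = 1.39 × 1.496×10^8 = 2.07944×10^8 km; r₂ = 4.54 × 1.496×10^8 = 6.79184×10^8 km.
Semi-major axis of the transfer orbit: a_t = (2.07944×10^8 + 6.79184×10^8)/2 = 4.43564×10^8 km.
Circular speed at r = 6.79184×10^8 km: v_c = √(μ/r) = 13.9779 km/s.
Vis-viva on the transfer ellipse at r = 6.79184×10^8 km gives v_t = √[μ(2/r − 1/a_t)] = 9.57055 km/s.
Δv₂ = |v_t − v_c| = |9.57055 − 13.9779| = 4.407 km/s.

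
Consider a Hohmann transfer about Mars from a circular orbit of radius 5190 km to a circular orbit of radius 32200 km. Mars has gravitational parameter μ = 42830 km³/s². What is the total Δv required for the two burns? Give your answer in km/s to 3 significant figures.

Δv = 1.44 km/s

Transfer-ellipse semi-major axis a_t = (r₁ + r₂)/2 = (5190 + 32200)/2 = 18695 km.
Circular speed at r₁: v₁ = √(μ/r₁) = √(42830/5190) = 2.8727 km/s.
Transfer-orbit speed at r₁ (vis-viva equation): v_p = √[μ(2/r₁ − 1/a_t)] = 3.7701 km/s.
First burn Δv₁ = |v_p − v₁| = 0.8974 km/s.
Circular speed at r₂: v₂ = √(μ/r₂) = 1.1533 km/s.
Transfer-orbit speed at r₂: v_a = √[μ(2/r₂ − 1/a_t)] = 0.60767 km/s.
Second burn Δv₂ = |v₂ − v_a| = 0.5456 km/s.
Δv = Δv₁ + Δv₂ = 0.8974 + 0.5456 = 1.443 km/s.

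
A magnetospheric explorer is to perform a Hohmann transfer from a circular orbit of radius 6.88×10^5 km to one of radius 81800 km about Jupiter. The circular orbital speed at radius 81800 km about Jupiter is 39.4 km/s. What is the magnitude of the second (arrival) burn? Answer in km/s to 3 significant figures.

From the circular-orbit relation v² = μ/r at r = 81800 km: μ = v²r = (39.4)² × 81800 = 1.26983×10^8 km³/s².
Semi-major axis of the transfer orbit: a_t = (6.880×10^5 + 81800)/2 = 3.849×10^5 km.
Circular speed at r = 81800 km: v_c = √(μ/r) = 39.40 km/s.
Transfer-orbit speed at the same r (vis-viva, a = a_t): v_t = √[μ(2/r − 1/a_t)] = 52.68 km/s.
Δv₂ = |v_t − v_c| = |52.68 − 39.40| = 13.28 km/s.

Δv₂ = 13.3 km/s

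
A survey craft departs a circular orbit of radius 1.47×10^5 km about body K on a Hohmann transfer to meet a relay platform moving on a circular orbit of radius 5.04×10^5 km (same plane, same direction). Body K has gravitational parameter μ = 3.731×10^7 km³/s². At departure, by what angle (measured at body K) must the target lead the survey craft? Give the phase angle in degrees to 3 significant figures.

φ = 86.6°

The Hohmann ellipse has a_t = (r₁ + r₂)/2 = 3.255×10^5 km.
Transfer time t = π√(a_t³/μ) = 95513 s.
Target angular speed ω₂ = √(μ/r₂³) = 1.7071×10^-5 rad/s.
Angle swept by the target during transfer: ω₂·t = 1.6305 rad = 93.42°.
Arrival is 180° from departure on the ellipse, so φ = 180° − 93.42° = 86.6°.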